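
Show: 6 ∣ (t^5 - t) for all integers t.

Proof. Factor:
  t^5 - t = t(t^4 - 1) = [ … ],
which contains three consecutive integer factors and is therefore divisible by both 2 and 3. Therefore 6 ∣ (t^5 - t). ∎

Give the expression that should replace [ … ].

t^4 - 1 = (t^2 - 1)(t^2 + 1), and t^2 - 1 = (t-1)(t+1).
So t(t^4 - 1) = (t - 1)t(t + 1)(t^2 + 1).

(t - 1)t(t + 1)(t^2 + 1)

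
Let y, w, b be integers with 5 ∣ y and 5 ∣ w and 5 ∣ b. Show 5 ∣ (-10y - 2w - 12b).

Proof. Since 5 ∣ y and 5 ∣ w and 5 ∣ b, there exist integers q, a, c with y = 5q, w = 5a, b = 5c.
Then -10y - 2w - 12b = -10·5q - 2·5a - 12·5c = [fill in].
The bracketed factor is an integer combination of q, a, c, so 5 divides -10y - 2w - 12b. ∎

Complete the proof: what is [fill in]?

5(-2a - 12c - 10q)

Pull the common 5 out of every term: -10·5q - 2·5a - 12·5c = 5(-2a - 12c - 10q).
-2a - 12c - 10q is an integer, which exhibits the divisibility.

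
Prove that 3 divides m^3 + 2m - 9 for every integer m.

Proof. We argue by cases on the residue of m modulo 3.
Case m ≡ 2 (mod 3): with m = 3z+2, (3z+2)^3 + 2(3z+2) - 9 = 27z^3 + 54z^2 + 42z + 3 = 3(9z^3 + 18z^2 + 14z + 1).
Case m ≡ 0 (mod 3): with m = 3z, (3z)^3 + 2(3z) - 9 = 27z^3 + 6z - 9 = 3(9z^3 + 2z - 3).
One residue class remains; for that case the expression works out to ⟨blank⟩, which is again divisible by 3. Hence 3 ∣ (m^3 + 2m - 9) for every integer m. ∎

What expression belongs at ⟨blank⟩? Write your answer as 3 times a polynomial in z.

3(9z^3 + 9z^2 + 5z - 2)

Only m ≡ 1 (mod 3) is unaccounted for. Put m = 3z+1:
(3z+1)^3 + 2(3z+1) - 9 expands to 27z^3 + 27z^2 + 15z - 6,
and factoring out 3 leaves 3(9z^3 + 9z^2 + 5z - 2).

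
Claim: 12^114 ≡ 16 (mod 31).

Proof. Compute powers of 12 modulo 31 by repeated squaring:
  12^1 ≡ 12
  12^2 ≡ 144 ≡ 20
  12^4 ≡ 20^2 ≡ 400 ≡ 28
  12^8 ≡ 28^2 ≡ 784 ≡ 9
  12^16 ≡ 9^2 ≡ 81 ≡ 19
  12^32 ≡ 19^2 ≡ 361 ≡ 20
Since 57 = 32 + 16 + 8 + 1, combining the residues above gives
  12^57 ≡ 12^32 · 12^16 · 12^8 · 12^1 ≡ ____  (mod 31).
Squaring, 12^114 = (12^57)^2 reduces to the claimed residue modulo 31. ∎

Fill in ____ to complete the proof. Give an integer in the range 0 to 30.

Multiply the listed residues: 20 · 19 · 9 · 12 = 380 → 3420 → 41040.
Reducing modulo 31: 41040 = 1323·31 + 27, so 12^57 ≡ 27.

27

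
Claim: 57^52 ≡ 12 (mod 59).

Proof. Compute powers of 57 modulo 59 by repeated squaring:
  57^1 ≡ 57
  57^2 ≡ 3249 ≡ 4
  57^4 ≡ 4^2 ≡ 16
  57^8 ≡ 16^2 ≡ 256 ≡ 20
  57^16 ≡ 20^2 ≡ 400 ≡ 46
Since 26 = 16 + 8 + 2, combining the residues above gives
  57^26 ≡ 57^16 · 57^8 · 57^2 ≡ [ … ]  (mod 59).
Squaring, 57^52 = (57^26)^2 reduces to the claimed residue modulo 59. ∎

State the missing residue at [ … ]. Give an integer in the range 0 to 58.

22

Multiply the listed residues: 46 · 20 · 4 = 920 → 3680.
Reducing modulo 59: 3680 = 62·59 + 22, so 57^26 ≡ 22.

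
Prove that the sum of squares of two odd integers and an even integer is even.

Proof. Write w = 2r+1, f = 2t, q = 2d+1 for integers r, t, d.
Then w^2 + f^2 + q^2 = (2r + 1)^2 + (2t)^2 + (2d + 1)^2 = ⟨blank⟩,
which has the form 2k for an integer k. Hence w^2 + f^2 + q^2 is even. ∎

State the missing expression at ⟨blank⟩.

2(2d^2 + 2d + 2r^2 + 2r + 2t^2 + 1)

(2r + 1)^2 + (2t)^2 + (2d + 1)^2 = 4d^2 + 4d + 4r^2 + 4r + 4t^2 + 2
= 2(2d^2 + 2d + 2r^2 + 2r + 2t^2 + 1).
Since 2d^2 + 2d + 2r^2 + 2r + 2t^2 + 1 is an integer, the sum of squares is of the form 2k for an integer k.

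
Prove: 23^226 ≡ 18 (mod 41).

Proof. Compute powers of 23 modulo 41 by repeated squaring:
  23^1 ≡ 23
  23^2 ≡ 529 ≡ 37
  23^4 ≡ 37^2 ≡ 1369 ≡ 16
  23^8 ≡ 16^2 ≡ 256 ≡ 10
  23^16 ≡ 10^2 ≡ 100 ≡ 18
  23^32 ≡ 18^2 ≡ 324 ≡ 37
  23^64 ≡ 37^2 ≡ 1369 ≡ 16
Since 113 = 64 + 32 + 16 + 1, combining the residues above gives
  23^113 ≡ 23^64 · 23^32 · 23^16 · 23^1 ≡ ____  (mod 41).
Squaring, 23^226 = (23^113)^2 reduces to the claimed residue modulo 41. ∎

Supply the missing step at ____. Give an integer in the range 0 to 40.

31

Multiply the listed residues: 16 · 37 · 18 · 23 = 592 → 10656 → 245088.
Reducing modulo 41: 245088 = 5977·41 + 31, so 23^113 ≡ 31.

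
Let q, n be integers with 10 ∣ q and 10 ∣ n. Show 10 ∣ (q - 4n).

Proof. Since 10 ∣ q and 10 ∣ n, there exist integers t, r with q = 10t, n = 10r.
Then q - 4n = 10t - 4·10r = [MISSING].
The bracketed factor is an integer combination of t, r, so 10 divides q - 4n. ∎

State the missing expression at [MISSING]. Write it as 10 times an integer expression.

Each term has a factor of 10: 10t - 4·10r = 10·(-4r + t).
Since -4r + t is an integer, 10 ∣ (q - 4n).

10(-4r + t)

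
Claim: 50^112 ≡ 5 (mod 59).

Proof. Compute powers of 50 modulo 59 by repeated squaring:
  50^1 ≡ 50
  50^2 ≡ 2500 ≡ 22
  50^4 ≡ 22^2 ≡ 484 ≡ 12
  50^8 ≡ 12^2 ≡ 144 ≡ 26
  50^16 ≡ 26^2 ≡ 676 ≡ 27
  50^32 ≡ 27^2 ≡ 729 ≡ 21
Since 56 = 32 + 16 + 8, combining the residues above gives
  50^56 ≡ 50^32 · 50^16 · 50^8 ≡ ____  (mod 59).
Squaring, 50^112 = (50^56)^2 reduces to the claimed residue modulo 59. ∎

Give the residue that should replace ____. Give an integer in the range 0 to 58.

Multiply the listed residues: 21 · 27 · 26 = 567 → 14742.
Reducing modulo 59: 14742 = 249·59 + 51, so 50^56 ≡ 51.

51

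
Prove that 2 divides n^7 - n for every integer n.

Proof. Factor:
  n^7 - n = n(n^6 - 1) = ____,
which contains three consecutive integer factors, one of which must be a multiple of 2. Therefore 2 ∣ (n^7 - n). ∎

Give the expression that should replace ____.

(n - 1)n(n + 1)(n^4 + n^2 + 1)

n^6 - 1 = (n^2 - 1)(n^4 + n^2 + 1), and n^2 - 1 = (n-1)(n+1).
So n(n^6 - 1) = (n - 1)n(n + 1)(n^4 + n^2 + 1).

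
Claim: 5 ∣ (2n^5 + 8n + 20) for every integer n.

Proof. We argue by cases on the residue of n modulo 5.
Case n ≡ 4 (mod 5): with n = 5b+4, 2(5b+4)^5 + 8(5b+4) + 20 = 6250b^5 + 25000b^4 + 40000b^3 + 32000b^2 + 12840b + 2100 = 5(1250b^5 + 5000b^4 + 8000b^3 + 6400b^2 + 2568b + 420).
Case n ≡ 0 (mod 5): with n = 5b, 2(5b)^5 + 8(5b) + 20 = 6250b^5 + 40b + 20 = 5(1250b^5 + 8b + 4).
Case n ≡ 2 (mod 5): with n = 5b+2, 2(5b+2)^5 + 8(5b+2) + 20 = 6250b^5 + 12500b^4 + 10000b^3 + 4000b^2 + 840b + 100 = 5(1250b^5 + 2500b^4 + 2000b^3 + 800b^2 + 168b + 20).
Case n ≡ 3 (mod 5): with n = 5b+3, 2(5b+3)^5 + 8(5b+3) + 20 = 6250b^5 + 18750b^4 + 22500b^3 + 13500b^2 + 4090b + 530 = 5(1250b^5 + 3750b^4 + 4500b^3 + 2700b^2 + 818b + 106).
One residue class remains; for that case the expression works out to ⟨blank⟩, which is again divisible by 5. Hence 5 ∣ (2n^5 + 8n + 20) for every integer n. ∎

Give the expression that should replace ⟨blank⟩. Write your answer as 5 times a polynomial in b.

5(1250b^5 + 1250b^4 + 500b^3 + 100b^2 + 18b + 6)

Only n ≡ 1 (mod 5) is unaccounted for. Put n = 5b+1:
2(5b+1)^5 + 8(5b+1) + 20 expands to 6250b^5 + 6250b^4 + 2500b^3 + 500b^2 + 90b + 30,
and factoring out 5 leaves 5(1250b^5 + 1250b^4 + 500b^3 + 100b^2 + 18b + 6).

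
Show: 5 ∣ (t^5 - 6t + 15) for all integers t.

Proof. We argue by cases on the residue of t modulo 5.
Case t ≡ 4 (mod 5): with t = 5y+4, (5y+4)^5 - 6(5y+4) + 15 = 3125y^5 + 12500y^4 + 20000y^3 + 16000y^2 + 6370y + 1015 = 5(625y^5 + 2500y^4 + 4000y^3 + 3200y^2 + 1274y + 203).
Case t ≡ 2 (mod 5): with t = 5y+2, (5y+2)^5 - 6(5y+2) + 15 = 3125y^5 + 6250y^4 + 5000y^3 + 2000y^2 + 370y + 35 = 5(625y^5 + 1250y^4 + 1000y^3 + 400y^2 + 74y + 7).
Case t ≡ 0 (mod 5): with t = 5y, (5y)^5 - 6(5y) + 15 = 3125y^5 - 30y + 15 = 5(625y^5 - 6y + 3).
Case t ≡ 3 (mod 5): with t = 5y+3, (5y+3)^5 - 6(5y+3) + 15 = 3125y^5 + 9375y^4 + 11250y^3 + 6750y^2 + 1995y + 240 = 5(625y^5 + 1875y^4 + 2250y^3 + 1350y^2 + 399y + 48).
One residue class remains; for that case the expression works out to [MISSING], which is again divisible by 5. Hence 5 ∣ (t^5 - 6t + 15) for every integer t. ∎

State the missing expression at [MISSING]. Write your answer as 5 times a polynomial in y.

Only t ≡ 1 (mod 5) is unaccounted for. Put t = 5y+1:
(5y+1)^5 - 6(5y+1) + 15 expands to 3125y^5 + 3125y^4 + 1250y^3 + 250y^2 - 5y + 10,
and factoring out 5 leaves 5(625y^5 + 625y^4 + 250y^3 + 50y^2 - y + 2).

5(625y^5 + 625y^4 + 250y^3 + 50y^2 - y + 2)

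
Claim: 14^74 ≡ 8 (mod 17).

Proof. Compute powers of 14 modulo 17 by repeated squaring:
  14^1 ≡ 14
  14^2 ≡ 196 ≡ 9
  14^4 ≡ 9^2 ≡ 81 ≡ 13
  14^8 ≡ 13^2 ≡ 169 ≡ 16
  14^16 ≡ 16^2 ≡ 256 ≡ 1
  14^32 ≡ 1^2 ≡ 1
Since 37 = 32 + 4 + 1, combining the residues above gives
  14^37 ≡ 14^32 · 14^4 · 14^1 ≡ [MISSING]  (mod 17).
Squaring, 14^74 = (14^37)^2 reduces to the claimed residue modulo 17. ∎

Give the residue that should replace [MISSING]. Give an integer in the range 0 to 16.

12

Multiply the listed residues: 1 · 13 · 14 = 13 → 182.
Reducing modulo 17: 182 = 10·17 + 12, so 14^37 ≡ 12.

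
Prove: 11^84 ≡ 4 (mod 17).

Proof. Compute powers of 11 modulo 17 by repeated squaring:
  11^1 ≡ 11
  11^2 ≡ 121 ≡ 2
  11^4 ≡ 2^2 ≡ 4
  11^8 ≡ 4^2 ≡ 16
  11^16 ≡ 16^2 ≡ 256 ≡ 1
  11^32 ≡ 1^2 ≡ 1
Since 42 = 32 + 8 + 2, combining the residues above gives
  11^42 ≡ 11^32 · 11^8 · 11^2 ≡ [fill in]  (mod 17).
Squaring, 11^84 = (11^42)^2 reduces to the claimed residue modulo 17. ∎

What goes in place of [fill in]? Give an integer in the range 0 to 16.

Multiply the listed residues: 1 · 16 · 2 = 16 → 32.
Reducing modulo 17: 32 = 1·17 + 15, so 11^42 ≡ 15.

15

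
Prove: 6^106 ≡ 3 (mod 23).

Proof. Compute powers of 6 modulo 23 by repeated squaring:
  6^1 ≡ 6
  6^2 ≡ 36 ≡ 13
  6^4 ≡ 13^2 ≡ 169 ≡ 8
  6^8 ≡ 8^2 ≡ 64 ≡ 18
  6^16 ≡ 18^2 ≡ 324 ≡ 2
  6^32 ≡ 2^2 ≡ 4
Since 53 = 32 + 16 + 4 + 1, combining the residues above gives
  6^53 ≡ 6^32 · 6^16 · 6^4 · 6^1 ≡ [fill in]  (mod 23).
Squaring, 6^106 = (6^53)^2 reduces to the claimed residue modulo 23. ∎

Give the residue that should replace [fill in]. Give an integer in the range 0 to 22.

Multiply the listed residues: 4 · 2 · 8 · 6 = 8 → 64 → 384.
Reducing modulo 23: 384 = 16·23 + 16, so 6^53 ≡ 16.

16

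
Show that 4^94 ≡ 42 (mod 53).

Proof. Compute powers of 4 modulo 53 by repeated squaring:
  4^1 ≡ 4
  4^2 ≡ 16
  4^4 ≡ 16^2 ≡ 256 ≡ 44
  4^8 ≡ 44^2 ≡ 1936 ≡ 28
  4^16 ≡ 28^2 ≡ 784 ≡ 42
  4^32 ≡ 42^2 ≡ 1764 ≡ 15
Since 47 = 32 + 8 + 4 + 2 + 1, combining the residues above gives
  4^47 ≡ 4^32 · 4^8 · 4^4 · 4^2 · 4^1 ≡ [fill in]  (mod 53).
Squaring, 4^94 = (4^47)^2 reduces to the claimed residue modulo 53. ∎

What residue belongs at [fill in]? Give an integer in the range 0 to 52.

4^32 · 4^8 · 4^4 · 4^2 · 4^1 ≡ 15 · 28 · 44 · 16 · 4 = 1182720.
1182720 mod 53 = 25, so 4^47 ≡ 25 (mod 53).

25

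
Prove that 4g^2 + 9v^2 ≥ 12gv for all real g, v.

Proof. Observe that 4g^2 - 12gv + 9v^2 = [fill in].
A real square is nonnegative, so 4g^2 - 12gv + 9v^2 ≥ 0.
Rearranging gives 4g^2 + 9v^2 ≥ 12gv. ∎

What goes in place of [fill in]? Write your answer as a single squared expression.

(2g - 3v)^2

4g^2 - 12gv + 9v^2 is a perfect-square trinomial: the outer terms are (2g)^2 and (3v)^2, and the cross term is -2·2g·3v.
So 4g^2 - 12gv + 9v^2 = (2g - 3v)^2 ≥ 0.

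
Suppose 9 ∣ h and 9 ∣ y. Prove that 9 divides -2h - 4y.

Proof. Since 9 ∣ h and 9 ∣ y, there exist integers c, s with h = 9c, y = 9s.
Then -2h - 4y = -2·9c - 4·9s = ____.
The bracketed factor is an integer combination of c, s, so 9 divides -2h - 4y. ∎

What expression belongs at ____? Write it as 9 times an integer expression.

Pull the common 9 out of every term: -2·9c - 4·9s = 9(-2c - 4s).
-2c - 4s is an integer, which exhibits the divisibility.

9(-2c - 4s)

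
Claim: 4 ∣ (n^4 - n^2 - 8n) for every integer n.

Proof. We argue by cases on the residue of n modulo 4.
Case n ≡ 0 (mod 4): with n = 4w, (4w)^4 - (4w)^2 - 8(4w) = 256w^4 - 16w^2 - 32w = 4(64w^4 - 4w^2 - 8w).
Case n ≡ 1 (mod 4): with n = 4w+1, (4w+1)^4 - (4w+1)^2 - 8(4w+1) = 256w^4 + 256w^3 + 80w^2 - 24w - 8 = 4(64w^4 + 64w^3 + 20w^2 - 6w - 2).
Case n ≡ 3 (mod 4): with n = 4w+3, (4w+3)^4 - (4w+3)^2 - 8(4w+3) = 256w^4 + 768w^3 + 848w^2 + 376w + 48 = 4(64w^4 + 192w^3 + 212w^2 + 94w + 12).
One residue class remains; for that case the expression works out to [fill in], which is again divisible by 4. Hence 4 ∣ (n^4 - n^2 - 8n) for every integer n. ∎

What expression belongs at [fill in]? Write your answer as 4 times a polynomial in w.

4(64w^4 + 128w^3 + 92w^2 + 20w - 1)

Only n ≡ 2 (mod 4) is unaccounted for. Put n = 4w+2:
(4w+2)^4 - (4w+2)^2 - 8(4w+2) expands to 256w^4 + 512w^3 + 368w^2 + 80w - 4,
and factoring out 4 leaves 4(64w^4 + 128w^3 + 92w^2 + 20w - 1).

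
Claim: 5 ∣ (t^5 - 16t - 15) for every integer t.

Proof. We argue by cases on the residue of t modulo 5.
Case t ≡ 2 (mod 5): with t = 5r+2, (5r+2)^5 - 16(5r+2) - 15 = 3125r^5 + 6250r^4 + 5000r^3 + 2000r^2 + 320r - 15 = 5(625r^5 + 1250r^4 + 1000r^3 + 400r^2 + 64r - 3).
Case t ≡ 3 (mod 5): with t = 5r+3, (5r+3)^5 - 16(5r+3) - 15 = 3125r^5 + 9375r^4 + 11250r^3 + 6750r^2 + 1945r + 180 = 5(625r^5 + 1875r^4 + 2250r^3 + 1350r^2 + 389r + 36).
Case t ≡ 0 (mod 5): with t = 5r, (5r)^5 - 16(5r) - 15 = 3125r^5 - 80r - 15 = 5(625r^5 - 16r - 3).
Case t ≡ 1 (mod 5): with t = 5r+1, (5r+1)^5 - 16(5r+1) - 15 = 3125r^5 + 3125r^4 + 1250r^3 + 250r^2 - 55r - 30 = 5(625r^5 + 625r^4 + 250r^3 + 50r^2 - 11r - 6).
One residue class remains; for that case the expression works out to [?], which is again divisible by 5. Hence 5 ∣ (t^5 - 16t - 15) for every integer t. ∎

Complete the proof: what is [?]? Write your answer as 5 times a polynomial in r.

Only t ≡ 4 (mod 5) is unaccounted for. Put t = 5r+4:
(5r+4)^5 - 16(5r+4) - 15 expands to 3125r^5 + 12500r^4 + 20000r^3 + 16000r^2 + 6320r + 945,
and factoring out 5 leaves 5(625r^5 + 2500r^4 + 4000r^3 + 3200r^2 + 1264r + 189).

5(625r^5 + 2500r^4 + 4000r^3 + 3200r^2 + 1264r + 189)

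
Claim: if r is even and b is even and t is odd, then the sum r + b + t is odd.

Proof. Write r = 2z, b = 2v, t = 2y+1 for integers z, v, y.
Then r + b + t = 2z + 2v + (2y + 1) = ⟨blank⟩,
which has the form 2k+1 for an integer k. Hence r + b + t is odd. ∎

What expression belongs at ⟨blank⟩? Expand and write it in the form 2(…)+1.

2z + 2v + (2y + 1) = 2v + 2y + 2z + 1
= 2(v + y + z) + 1.
Since v + y + z is an integer, the sum is of the form 2k+1 for an integer k.

2(v + y + z) + 1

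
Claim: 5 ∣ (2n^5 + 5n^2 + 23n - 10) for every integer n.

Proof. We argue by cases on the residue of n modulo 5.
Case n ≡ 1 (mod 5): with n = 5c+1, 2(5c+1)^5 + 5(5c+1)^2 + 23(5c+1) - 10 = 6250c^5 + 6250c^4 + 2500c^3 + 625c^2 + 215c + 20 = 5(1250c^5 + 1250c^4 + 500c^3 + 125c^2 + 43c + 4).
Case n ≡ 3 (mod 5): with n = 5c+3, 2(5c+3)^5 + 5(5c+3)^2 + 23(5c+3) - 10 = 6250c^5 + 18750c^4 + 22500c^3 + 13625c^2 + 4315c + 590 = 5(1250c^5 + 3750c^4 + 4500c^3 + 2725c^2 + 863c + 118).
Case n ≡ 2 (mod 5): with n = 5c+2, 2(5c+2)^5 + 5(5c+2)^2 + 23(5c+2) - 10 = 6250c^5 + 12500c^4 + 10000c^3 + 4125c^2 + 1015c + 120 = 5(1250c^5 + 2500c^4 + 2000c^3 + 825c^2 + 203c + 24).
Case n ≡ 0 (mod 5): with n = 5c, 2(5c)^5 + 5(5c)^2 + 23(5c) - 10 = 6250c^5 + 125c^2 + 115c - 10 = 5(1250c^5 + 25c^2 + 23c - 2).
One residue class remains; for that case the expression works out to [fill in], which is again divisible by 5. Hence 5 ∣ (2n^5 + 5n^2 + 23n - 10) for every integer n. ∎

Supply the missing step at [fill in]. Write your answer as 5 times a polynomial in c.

5(1250c^5 + 5000c^4 + 8000c^3 + 6425c^2 + 2623c + 442)

The residues treated are {1, 3, 2, 0}, so the missing case is n ≡ 4 (mod 5); write n = 5c+4.
Then 2(5c+4)^5 + 5(5c+4)^2 + 23(5c+4) - 10 = 6250c^5 + 25000c^4 + 40000c^3 + 32125c^2 + 13115c + 2210 = 5(1250c^5 + 5000c^4 + 8000c^3 + 6425c^2 + 2623c + 442).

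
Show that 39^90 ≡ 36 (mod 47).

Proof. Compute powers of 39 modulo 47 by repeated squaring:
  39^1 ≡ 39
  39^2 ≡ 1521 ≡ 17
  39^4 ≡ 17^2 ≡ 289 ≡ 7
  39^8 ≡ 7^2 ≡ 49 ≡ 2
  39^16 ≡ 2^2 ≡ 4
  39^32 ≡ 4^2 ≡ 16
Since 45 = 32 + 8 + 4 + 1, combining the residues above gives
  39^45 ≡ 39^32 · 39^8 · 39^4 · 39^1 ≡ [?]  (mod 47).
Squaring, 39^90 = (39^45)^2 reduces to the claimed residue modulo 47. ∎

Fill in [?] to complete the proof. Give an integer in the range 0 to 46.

41

Multiply the listed residues: 16 · 2 · 7 · 39 = 32 → 224 → 8736.
Reducing modulo 47: 8736 = 185·47 + 41, so 39^45 ≡ 41.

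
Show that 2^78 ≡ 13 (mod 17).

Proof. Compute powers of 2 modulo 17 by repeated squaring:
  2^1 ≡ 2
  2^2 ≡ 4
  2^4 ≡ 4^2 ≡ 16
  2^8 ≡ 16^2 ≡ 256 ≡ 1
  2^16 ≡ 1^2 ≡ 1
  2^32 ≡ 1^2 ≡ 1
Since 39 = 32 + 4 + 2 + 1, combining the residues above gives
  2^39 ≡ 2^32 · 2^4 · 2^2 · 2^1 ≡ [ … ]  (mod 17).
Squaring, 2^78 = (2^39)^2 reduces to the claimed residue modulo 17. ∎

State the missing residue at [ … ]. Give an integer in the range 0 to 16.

Multiply the listed residues: 1 · 16 · 4 · 2 = 16 → 64 → 128.
Reducing modulo 17: 128 = 7·17 + 9, so 2^39 ≡ 9.

9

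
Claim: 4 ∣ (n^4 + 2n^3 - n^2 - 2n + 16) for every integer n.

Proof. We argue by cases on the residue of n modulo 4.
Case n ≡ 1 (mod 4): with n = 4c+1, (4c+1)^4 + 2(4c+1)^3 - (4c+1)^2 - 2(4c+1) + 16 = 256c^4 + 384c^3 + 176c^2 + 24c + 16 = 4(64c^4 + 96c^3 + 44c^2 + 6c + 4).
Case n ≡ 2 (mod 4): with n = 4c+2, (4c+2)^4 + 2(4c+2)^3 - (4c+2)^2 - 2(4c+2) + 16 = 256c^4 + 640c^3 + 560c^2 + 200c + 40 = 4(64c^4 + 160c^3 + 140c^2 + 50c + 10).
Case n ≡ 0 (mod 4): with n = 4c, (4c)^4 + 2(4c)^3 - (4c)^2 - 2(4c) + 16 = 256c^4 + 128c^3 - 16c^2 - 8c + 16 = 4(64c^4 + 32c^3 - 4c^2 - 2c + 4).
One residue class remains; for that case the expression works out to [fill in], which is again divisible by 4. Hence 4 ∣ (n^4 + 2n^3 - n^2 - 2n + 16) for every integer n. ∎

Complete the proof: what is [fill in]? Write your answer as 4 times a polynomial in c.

The residues treated are {1, 2, 0}, so the missing case is n ≡ 3 (mod 4); write n = 4c+3.
Then (4c+3)^4 + 2(4c+3)^3 - (4c+3)^2 - 2(4c+3) + 16 = 256c^4 + 896c^3 + 1136c^2 + 616c + 136 = 4(64c^4 + 224c^3 + 284c^2 + 154c + 34).

4(64c^4 + 224c^3 + 284c^2 + 154c + 34)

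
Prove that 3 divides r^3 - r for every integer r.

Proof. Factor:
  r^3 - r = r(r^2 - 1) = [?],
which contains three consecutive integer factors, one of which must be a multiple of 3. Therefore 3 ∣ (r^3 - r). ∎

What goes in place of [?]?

(r - 1)r(r + 1)

r(r^2 - 1) = r(r - 1)(r + 1) = (r - 1)r(r + 1).
These three factors are consecutive integers, so their product is divisible by 3.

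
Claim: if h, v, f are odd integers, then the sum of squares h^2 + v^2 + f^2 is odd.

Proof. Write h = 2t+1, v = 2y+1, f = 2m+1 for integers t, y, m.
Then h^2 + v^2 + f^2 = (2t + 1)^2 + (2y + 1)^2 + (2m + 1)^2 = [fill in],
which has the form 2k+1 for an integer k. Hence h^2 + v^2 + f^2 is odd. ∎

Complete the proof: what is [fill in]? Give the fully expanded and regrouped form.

2(2m^2 + 2m + 2t^2 + 2t + 2y^2 + 2y + 1) + 1

(2t + 1)^2 + (2y + 1)^2 + (2m + 1)^2 = 4m^2 + 4m + 4t^2 + 4t + 4y^2 + 4y + 3
= 2(2m^2 + 2m + 2t^2 + 2t + 2y^2 + 2y + 1) + 1.
Since 2m^2 + 2m + 2t^2 + 2t + 2y^2 + 2y + 1 is an integer, the sum of squares is of the form 2k+1 for an integer k.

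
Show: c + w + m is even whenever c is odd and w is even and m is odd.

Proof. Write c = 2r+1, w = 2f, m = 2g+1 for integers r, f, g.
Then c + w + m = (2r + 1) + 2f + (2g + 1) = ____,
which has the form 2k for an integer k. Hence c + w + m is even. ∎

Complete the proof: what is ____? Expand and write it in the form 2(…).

(2r + 1) + 2f + (2g + 1) = 2f + 2g + 2r + 2
= 2(f + g + r + 1).
Since f + g + r + 1 is an integer, the sum is of the form 2k for an integer k.

2(f + g + r + 1)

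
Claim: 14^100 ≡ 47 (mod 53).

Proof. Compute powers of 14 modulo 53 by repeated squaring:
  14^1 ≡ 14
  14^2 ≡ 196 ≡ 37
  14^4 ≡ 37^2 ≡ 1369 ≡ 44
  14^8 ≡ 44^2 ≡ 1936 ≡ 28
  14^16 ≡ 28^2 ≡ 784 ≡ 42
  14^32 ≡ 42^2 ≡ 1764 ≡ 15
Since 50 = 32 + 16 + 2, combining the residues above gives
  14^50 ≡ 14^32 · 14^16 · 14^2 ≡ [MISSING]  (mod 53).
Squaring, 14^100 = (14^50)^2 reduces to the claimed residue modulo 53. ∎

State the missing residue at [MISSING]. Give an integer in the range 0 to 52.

Multiply the listed residues: 15 · 42 · 37 = 630 → 23310.
Reducing modulo 53: 23310 = 439·53 + 43, so 14^50 ≡ 43.

43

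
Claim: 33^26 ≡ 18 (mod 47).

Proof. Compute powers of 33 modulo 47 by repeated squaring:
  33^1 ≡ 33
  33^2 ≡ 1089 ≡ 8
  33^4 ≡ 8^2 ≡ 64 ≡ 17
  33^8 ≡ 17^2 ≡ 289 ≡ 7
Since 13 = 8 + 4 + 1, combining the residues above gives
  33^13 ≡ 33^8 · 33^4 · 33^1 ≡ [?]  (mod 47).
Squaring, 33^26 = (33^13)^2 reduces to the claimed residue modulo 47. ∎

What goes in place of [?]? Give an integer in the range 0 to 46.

26

33^8 · 33^4 · 33^1 ≡ 7 · 17 · 33 = 3927.
3927 mod 47 = 26, so 33^13 ≡ 26 (mod 47).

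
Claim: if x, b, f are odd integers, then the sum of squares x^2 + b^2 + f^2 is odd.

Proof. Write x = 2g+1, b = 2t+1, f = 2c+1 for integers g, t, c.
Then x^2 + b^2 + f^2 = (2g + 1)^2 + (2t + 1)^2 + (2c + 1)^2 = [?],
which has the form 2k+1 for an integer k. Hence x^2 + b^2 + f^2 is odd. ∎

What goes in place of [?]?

2(2c^2 + 2c + 2g^2 + 2g + 2t^2 + 2t + 1) + 1

(2g + 1)^2 + (2t + 1)^2 + (2c + 1)^2 = 4c^2 + 4c + 4g^2 + 4g + 4t^2 + 4t + 3
= 2(2c^2 + 2c + 2g^2 + 2g + 2t^2 + 2t + 1) + 1.
Since 2c^2 + 2c + 2g^2 + 2g + 2t^2 + 2t + 1 is an integer, the sum of squares is of the form 2k+1 for an integer k.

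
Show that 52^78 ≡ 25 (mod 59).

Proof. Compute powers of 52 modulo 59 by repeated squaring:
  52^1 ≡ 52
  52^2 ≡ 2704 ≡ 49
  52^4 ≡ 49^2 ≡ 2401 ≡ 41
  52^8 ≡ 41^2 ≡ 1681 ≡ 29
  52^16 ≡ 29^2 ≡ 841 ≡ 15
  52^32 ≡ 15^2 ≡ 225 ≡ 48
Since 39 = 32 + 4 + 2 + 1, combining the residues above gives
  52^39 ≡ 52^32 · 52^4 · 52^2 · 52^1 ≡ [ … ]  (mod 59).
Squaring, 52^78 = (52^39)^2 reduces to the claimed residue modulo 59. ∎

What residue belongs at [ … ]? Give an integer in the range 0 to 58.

Multiply the listed residues: 48 · 41 · 49 · 52 = 1968 → 96432 → 5014464.
Reducing modulo 59: 5014464 = 84990·59 + 54, so 52^39 ≡ 54.

54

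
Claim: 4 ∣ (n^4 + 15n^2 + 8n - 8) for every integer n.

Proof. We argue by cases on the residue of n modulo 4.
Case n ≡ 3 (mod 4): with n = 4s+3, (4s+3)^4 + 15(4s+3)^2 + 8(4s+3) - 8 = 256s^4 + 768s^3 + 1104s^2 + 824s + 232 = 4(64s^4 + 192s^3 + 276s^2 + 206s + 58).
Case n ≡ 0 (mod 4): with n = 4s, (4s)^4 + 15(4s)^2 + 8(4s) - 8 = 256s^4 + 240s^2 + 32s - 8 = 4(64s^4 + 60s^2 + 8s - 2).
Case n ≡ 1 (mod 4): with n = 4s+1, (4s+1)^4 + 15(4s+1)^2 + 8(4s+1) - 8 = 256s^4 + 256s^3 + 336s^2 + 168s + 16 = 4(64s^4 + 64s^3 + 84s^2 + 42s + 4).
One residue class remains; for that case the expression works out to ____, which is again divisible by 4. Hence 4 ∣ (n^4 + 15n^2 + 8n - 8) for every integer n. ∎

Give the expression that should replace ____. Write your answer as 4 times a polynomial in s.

4(64s^4 + 128s^3 + 156s^2 + 100s + 21)

The residues treated are {3, 0, 1}, so the missing case is n ≡ 2 (mod 4); write n = 4s+2.
Then (4s+2)^4 + 15(4s+2)^2 + 8(4s+2) - 8 = 256s^4 + 512s^3 + 624s^2 + 400s + 84 = 4(64s^4 + 128s^3 + 156s^2 + 100s + 21).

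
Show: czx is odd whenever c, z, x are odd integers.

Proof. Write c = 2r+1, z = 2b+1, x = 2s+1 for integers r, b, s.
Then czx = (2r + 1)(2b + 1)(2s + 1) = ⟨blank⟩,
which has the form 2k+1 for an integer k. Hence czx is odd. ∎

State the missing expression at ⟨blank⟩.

(2r + 1)(2b + 1)(2s + 1) = 8brs + 4br + 4bs + 2b + 4rs + 2r + 2s + 1
= 2(4brs + 2br + 2bs + b + 2rs + r + s) + 1.
Since 4brs + 2br + 2bs + b + 2rs + r + s is an integer, the product is of the form 2k+1 for an integer k.

2(4brs + 2br + 2bs + b + 2rs + r + s) + 1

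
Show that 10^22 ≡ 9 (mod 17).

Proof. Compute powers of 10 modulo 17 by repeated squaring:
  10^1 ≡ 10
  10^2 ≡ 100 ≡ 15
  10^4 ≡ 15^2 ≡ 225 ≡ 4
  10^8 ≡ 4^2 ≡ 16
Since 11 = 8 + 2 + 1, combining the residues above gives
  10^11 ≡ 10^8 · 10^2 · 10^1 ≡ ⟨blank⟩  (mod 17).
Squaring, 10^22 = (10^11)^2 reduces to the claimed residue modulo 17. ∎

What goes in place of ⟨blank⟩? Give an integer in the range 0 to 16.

3

10^8 · 10^2 · 10^1 ≡ 16 · 15 · 10 = 2400.
2400 mod 17 = 3, so 10^11 ≡ 3 (mod 17).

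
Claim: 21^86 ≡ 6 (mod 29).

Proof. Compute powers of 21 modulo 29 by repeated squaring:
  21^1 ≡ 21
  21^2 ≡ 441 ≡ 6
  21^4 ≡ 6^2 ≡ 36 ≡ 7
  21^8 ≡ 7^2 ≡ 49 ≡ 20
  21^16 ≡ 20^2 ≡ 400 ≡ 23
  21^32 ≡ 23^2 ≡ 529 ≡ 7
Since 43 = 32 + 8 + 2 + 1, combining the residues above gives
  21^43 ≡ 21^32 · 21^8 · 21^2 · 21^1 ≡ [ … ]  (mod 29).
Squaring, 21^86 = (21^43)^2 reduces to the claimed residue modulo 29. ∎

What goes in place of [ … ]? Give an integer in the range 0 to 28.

21^32 · 21^8 · 21^2 · 21^1 ≡ 7 · 20 · 6 · 21 = 17640.
17640 mod 29 = 8, so 21^43 ≡ 8 (mod 29).

8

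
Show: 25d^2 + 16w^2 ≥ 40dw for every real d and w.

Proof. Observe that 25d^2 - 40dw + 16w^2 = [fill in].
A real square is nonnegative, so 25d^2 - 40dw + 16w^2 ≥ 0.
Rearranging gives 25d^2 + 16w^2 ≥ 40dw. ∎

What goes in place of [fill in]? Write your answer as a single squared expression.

25d^2 - 40dw + 16w^2 is a perfect-square trinomial: the outer terms are (5d)^2 and (4w)^2, and the cross term is -2·5d·4w.
So 25d^2 - 40dw + 16w^2 = (5d - 4w)^2 ≥ 0.

(5d - 4w)^2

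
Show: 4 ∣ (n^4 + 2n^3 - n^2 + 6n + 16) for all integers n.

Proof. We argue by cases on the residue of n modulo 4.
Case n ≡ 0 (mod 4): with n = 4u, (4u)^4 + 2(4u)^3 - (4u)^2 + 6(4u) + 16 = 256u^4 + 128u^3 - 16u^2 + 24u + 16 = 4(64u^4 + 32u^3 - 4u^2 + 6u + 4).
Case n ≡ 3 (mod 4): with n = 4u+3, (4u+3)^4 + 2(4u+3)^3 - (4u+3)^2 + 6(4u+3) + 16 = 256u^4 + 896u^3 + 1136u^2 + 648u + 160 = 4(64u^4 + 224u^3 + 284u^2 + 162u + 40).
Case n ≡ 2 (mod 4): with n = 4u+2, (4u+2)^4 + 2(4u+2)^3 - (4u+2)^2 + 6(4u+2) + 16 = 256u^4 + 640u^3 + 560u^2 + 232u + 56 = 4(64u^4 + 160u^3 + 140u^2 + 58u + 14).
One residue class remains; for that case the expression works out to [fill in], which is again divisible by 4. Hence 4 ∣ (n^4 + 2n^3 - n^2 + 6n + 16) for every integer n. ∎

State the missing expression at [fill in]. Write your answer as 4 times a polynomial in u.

4(64u^4 + 96u^3 + 44u^2 + 14u + 6)

The residues treated are {0, 3, 2}, so the missing case is n ≡ 1 (mod 4); write n = 4u+1.
Then (4u+1)^4 + 2(4u+1)^3 - (4u+1)^2 + 6(4u+1) + 16 = 256u^4 + 384u^3 + 176u^2 + 56u + 24 = 4(64u^4 + 96u^3 + 44u^2 + 14u + 6).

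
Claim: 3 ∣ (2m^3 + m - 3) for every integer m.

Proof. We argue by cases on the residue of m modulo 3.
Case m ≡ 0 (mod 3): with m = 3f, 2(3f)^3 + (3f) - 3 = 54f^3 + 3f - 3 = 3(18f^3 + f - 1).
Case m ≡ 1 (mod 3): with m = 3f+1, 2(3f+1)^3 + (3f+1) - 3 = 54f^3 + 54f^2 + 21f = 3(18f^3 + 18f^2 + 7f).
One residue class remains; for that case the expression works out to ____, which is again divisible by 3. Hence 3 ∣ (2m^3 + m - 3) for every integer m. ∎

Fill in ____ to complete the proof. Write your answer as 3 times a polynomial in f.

Only m ≡ 2 (mod 3) is unaccounted for. Put m = 3f+2:
2(3f+2)^3 + (3f+2) - 3 expands to 54f^3 + 108f^2 + 75f + 15,
and factoring out 3 leaves 3(18f^3 + 36f^2 + 25f + 5).

3(18f^3 + 36f^2 + 25f + 5)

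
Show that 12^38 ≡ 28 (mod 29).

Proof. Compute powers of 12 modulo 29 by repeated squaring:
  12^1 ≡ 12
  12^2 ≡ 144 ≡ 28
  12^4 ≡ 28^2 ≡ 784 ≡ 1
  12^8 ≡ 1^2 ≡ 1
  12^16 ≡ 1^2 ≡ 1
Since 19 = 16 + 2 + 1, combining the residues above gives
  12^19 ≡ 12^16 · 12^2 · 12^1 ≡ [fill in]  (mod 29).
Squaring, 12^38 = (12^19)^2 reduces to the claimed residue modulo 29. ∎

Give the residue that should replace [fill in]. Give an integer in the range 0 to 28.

12^16 · 12^2 · 12^1 ≡ 1 · 28 · 12 = 336.
336 mod 29 = 17, so 12^19 ≡ 17 (mod 29).

17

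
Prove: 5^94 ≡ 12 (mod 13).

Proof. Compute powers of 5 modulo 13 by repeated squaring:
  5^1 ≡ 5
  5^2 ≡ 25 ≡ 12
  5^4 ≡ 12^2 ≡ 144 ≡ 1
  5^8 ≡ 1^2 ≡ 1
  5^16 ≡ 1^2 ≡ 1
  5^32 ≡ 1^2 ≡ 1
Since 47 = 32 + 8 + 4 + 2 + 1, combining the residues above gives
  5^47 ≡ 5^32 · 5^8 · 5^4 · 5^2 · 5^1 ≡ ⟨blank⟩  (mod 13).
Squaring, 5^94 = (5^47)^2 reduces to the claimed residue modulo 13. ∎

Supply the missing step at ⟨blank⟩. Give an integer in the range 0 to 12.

8

Multiply the listed residues: 1 · 1 · 1 · 12 · 5 = 1 → 1 → 12 → 60.
Reducing modulo 13: 60 = 4·13 + 8, so 5^47 ≡ 8.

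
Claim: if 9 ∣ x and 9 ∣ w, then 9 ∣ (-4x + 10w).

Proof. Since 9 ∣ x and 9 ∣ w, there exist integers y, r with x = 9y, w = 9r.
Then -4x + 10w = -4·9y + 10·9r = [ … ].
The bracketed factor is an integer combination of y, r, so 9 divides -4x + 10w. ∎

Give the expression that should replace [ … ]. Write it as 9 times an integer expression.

Pull the common 9 out of every term: -4·9y + 10·9r = 9(10r - 4y).
10r - 4y is an integer, which exhibits the divisibility.

9(10r - 4y)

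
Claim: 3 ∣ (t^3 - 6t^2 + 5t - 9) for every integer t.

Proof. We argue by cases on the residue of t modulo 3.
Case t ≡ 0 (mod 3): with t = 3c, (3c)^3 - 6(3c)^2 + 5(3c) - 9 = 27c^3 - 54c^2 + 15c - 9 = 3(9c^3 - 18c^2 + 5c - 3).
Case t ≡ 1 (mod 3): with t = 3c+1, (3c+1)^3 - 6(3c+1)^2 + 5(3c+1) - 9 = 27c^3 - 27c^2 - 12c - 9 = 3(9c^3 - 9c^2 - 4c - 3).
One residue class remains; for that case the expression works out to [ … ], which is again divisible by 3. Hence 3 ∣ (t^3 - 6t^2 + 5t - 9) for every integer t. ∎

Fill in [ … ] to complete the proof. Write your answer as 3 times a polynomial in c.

The residues treated are {0, 1}, so the missing case is t ≡ 2 (mod 3); write t = 3c+2.
Then (3c+2)^3 - 6(3c+2)^2 + 5(3c+2) - 9 = 27c^3 - 21c - 15 = 3(9c^3 - 7c - 5).

3(9c^3 - 7c - 5)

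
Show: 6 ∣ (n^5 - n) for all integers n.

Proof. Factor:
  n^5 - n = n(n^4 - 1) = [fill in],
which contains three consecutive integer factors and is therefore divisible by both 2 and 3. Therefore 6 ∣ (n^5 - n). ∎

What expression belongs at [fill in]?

(n - 1)n(n + 1)(n^2 + 1)

n^4 - 1 = (n^2 - 1)(n^2 + 1), and n^2 - 1 = (n-1)(n+1).
So n(n^4 - 1) = (n - 1)n(n + 1)(n^2 + 1).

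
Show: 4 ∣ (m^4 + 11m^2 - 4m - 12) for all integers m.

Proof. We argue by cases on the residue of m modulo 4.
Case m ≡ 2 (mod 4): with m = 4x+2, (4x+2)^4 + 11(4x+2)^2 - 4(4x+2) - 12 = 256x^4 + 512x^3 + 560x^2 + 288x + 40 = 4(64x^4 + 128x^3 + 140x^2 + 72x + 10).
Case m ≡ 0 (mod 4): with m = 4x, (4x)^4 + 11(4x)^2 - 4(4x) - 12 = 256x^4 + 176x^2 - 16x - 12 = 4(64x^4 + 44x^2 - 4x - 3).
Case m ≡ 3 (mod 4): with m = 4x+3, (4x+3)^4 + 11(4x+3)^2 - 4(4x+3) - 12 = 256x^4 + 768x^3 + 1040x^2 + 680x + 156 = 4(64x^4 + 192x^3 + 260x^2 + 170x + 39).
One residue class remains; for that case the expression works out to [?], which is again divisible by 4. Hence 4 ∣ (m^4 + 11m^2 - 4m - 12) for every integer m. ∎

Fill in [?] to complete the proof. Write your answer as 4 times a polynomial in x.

Only m ≡ 1 (mod 4) is unaccounted for. Put m = 4x+1:
(4x+1)^4 + 11(4x+1)^2 - 4(4x+1) - 12 expands to 256x^4 + 256x^3 + 272x^2 + 88x - 4,
and factoring out 4 leaves 4(64x^4 + 64x^3 + 68x^2 + 22x - 1).

4(64x^4 + 64x^3 + 68x^2 + 22x - 1)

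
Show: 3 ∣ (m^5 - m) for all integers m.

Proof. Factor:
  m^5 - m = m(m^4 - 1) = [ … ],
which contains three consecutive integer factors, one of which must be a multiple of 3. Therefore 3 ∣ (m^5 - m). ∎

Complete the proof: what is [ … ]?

m^4 - 1 = (m^2 - 1)(m^2 + 1), and m^2 - 1 = (m-1)(m+1).
So m(m^4 - 1) = (m - 1)m(m + 1)(m^2 + 1).

(m - 1)m(m + 1)(m^2 + 1)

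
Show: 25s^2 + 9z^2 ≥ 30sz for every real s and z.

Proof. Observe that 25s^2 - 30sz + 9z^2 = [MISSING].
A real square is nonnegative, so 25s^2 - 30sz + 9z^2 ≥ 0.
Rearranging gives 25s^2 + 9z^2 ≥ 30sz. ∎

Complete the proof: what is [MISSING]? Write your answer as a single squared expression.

(5s - 3z)^2

25s^2 - 30sz + 9z^2 is a perfect-square trinomial: the outer terms are (5s)^2 and (3z)^2, and the cross term is -2·5s·3z.
So 25s^2 - 30sz + 9z^2 = (5s - 3z)^2 ≥ 0.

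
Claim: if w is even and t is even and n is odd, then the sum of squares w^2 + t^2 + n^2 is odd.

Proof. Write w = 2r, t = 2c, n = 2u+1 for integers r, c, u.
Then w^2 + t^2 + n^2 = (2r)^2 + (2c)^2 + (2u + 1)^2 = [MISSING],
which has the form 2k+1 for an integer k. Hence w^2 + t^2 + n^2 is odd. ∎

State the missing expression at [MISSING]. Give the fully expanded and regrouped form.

2(2c^2 + 2r^2 + 2u^2 + 2u) + 1

(2r)^2 + (2c)^2 + (2u + 1)^2 = 4c^2 + 4r^2 + 4u^2 + 4u + 1
= 2(2c^2 + 2r^2 + 2u^2 + 2u) + 1.
Since 2c^2 + 2r^2 + 2u^2 + 2u is an integer, the sum of squares is of the form 2k+1 for an integer k.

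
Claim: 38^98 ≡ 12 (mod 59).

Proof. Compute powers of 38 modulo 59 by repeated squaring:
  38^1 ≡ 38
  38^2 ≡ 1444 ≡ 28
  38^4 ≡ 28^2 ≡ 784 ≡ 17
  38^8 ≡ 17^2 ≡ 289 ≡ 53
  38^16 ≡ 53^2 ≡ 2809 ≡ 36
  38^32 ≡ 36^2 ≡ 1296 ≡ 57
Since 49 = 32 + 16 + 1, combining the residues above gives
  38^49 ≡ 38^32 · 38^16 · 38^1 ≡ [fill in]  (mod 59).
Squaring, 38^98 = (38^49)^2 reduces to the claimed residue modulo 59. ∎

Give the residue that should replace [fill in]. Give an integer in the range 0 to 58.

37

38^32 · 38^16 · 38^1 ≡ 57 · 36 · 38 = 77976.
77976 mod 59 = 37, so 38^49 ≡ 37 (mod 59).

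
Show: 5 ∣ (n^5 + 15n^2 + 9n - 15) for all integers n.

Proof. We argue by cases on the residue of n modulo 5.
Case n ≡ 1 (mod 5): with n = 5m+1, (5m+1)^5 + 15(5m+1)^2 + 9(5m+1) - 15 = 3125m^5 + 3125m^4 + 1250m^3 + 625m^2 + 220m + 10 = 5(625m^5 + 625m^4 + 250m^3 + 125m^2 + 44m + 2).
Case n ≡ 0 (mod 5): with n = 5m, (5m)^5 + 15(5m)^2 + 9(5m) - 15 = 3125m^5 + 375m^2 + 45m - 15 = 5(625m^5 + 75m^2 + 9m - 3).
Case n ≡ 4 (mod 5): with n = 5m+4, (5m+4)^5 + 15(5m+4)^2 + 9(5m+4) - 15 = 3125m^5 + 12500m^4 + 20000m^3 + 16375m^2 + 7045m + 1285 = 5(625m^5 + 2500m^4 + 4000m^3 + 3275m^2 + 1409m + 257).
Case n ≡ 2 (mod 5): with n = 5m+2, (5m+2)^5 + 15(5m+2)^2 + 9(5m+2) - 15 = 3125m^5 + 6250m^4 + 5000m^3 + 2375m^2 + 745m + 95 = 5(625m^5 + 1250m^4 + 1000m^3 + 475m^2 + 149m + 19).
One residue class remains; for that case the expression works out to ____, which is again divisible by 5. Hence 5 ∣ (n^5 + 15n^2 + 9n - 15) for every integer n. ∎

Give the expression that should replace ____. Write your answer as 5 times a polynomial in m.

The residues treated are {1, 0, 4, 2}, so the missing case is n ≡ 3 (mod 5); write n = 5m+3.
Then (5m+3)^5 + 15(5m+3)^2 + 9(5m+3) - 15 = 3125m^5 + 9375m^4 + 11250m^3 + 7125m^2 + 2520m + 390 = 5(625m^5 + 1875m^4 + 2250m^3 + 1425m^2 + 504m + 78).

5(625m^5 + 1875m^4 + 2250m^3 + 1425m^2 + 504m + 78)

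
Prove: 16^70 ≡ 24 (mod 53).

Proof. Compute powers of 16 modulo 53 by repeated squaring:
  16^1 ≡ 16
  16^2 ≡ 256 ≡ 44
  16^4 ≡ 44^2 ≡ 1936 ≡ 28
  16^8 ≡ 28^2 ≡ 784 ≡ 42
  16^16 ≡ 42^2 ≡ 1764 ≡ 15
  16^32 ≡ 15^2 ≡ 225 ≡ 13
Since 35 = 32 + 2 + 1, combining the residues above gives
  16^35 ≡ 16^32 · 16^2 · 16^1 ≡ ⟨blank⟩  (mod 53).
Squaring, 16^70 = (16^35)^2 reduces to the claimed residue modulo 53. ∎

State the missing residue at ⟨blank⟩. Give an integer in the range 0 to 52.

16^32 · 16^2 · 16^1 ≡ 13 · 44 · 16 = 9152.
9152 mod 53 = 36, so 16^35 ≡ 36 (mod 53).

36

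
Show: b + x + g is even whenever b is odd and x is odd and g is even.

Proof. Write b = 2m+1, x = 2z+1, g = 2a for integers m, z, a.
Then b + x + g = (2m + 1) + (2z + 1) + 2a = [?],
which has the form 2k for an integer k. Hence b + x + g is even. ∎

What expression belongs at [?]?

Expanding: (2m + 1) + (2z + 1) + 2a = 2a + 2m + 2z + 2.
Every term is even; pulling out the factor of 2 gives 2(a + m + z + 1).

2(a + m + z + 1)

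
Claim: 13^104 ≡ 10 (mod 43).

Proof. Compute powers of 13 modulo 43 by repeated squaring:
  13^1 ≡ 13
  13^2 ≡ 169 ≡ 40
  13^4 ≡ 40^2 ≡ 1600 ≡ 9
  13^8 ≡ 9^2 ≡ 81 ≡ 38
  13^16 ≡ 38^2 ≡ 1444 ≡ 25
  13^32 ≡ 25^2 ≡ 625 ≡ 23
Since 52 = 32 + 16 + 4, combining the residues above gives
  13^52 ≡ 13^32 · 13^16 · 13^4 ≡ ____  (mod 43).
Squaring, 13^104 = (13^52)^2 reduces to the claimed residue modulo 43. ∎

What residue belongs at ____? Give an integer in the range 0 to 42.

13^32 · 13^16 · 13^4 ≡ 23 · 25 · 9 = 5175.
5175 mod 43 = 15, so 13^52 ≡ 15 (mod 43).

15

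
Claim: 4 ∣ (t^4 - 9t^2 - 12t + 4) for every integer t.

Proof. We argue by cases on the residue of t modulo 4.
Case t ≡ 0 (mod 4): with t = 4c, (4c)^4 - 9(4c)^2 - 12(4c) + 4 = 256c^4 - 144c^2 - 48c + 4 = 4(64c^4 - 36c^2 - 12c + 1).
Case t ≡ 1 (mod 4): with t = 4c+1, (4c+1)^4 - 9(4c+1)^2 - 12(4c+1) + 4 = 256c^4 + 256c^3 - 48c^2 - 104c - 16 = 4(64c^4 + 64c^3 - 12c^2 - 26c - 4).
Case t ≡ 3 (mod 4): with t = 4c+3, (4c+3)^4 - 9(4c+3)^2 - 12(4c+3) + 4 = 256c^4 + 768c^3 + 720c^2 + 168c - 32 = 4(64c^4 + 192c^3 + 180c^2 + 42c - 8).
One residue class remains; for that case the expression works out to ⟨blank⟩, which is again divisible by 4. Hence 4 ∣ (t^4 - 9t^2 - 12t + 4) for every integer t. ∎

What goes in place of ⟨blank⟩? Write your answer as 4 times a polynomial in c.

4(64c^4 + 128c^3 + 60c^2 - 16c - 10)

The residues treated are {0, 1, 3}, so the missing case is t ≡ 2 (mod 4); write t = 4c+2.
Then (4c+2)^4 - 9(4c+2)^2 - 12(4c+2) + 4 = 256c^4 + 512c^3 + 240c^2 - 64c - 40 = 4(64c^4 + 128c^3 + 60c^2 - 16c - 10).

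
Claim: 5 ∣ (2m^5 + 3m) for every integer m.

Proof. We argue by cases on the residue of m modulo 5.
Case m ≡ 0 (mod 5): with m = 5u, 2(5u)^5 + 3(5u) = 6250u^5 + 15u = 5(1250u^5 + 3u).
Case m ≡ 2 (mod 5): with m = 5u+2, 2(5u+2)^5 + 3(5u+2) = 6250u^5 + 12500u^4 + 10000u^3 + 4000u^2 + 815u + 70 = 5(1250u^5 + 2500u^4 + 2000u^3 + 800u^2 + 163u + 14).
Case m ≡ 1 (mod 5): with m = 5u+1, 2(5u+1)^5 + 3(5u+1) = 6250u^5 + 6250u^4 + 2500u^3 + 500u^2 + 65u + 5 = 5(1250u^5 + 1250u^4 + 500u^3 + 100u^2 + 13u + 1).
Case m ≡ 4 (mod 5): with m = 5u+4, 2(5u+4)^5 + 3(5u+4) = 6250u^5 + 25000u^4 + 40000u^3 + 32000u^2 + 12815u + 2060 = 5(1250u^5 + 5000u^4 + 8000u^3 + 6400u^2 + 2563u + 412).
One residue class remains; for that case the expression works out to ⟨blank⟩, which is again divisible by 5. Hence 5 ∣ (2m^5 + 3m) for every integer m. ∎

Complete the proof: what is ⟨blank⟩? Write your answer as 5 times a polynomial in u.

Only m ≡ 3 (mod 5) is unaccounted for. Put m = 5u+3:
2(5u+3)^5 + 3(5u+3) expands to 6250u^5 + 18750u^4 + 22500u^3 + 13500u^2 + 4065u + 495,
and factoring out 5 leaves 5(1250u^5 + 3750u^4 + 4500u^3 + 2700u^2 + 813u + 99).

5(1250u^5 + 3750u^4 + 4500u^3 + 2700u^2 + 813u + 99)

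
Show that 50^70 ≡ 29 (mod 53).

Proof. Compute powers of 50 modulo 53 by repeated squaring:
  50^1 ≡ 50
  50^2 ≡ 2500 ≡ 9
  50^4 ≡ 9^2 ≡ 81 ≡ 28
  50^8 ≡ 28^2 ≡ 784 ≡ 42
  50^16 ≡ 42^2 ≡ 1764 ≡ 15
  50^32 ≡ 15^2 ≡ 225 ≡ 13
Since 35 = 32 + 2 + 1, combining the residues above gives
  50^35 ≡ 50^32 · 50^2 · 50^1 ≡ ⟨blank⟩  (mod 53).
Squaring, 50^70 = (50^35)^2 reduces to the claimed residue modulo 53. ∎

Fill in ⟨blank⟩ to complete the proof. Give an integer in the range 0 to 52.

50^32 · 50^2 · 50^1 ≡ 13 · 9 · 50 = 5850.
5850 mod 53 = 20, so 50^35 ≡ 20 (mod 53).

20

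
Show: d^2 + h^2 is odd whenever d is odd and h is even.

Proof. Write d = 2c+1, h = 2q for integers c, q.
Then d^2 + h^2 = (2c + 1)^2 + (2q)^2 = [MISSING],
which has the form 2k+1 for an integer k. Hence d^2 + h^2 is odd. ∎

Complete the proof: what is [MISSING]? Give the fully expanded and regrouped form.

(2c + 1)^2 + (2q)^2 = 4c^2 + 4c + 4q^2 + 1
= 2(2c^2 + 2c + 2q^2) + 1.
Since 2c^2 + 2c + 2q^2 is an integer, the sum of squares is of the form 2k+1 for an integer k.

2(2c^2 + 2c + 2q^2) + 1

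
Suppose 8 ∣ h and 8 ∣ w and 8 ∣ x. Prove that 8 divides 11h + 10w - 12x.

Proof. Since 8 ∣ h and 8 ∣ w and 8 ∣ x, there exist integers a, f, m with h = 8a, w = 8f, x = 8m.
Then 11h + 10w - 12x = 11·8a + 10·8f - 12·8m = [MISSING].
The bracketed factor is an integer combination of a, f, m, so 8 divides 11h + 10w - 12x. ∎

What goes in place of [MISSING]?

8(11a + 10f - 12m)

Pull the common 8 out of every term: 11·8a + 10·8f - 12·8m = 8(11a + 10f - 12m).
11a + 10f - 12m is an integer, which exhibits the divisibility.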